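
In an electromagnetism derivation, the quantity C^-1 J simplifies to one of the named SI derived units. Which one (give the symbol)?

C = s·A.
So C⁻¹ = s⁻¹·A⁻¹.
J = kg·m²·s⁻².
Combining: C⁻¹·J = (s⁻¹·A⁻¹) · (kg·m²·s⁻²) = kg·m²·s⁻³·A⁻¹.
kg·m²·s⁻³·A⁻¹ is the base-SI form of the volt.

V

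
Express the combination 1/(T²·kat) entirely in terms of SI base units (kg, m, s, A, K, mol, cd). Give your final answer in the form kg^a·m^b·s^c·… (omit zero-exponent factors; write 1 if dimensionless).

T = kg·s⁻²·A⁻¹.
So T⁻² = kg⁻²·s⁴·A².
kat = s⁻¹·mol.
So kat⁻¹ = s·mol⁻¹.
Combining: T⁻²·kat⁻¹ = (kg⁻²·s⁴·A²) · (s·mol⁻¹) = kg⁻²·s⁵·A²·mol⁻¹.

kg⁻²·s⁵·A²·mol⁻¹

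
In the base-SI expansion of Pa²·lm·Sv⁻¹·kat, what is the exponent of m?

-4

Pa = kg·m⁻¹·s⁻².
So Pa² = kg²·m⁻²·s⁻⁴.
lm = cd.
Sv = m²·s⁻².
So Sv⁻¹ = m⁻²·s².
kat = s⁻¹·mol.
Combining: Pa²·lm·Sv⁻¹·kat = (kg²·m⁻²·s⁻⁴) · cd · (m⁻²·s²) · (s⁻¹·mol) = kg²·m⁻⁴·s⁻³·mol·cd.
The exponent of m is -4.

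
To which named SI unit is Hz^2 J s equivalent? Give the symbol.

Hz = s⁻¹.
So Hz² = s⁻².
J = kg·m²·s⁻².
Combining: Hz²·J·s = s⁻² · (kg·m²·s⁻²) · s = kg·m²·s⁻³.
kg·m²·s⁻³ is the base-SI form of the watt.

W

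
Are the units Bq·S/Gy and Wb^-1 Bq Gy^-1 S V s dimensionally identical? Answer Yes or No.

Yes

Left side:
  Bq = 1/s = s⁻¹ (activity is decays per second).
  Gy = J/kg (absorbed dose = energy per mass),
      = m²·s⁻².
  So Gy⁻¹ = m⁻²·s².
  S = 1/Ω (conductance is reciprocal resistance),
      = kg⁻¹·m⁻²·s³·A².
  Combining: Bq·Gy⁻¹·S = s⁻¹ · (m⁻²·s²) · (kg⁻¹·m⁻²·s³·A²) = kg⁻¹·m⁻⁴·s⁴·A².
Right side:
  Wb = V·s (flux: a volt is a weber per second),
      = kg·m²·s⁻²·A⁻¹.
  So Wb⁻¹ = kg⁻¹·m⁻²·s²·A.
  Bq = 1/s = s⁻¹ (activity is decays per second).
  Gy = J/kg (absorbed dose = energy per mass),
      = m²·s⁻².
  So Gy⁻¹ = m⁻²·s².
  S = 1/Ω (conductance is reciprocal resistance),
      = kg⁻¹·m⁻²·s³·A².
  V = W/A (potential = power per current),
      = kg·m²·s⁻³·A⁻¹.
  Combining: Wb⁻¹·Bq·Gy⁻¹·S·V·s = (kg⁻¹·m⁻²·s²·A) · s⁻¹ · (m⁻²·s²) · (kg⁻¹·m⁻²·s³·A²) · (kg·m²·s⁻³·A⁻¹) · s = kg⁻¹·m⁻⁴·s⁴·A².
Both reduce to kg⁻¹·m⁻⁴·s⁴·A².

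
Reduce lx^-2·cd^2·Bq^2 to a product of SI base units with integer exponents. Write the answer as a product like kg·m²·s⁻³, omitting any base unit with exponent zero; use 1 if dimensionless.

m⁴·s⁻²

lx = lm/m² (illuminance = luminous flux per area),
    = m⁻²·cd.
So lx⁻² = m⁴·cd⁻².
Bq = 1/s = s⁻¹ (activity is decays per second).
So Bq² = s⁻².
Combining: lx⁻²·cd²·Bq² = (m⁴·cd⁻²) · cd² · s⁻² = m⁴·s⁻².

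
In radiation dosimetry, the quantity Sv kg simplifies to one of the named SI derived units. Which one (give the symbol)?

J

Sv = m²·s⁻².
Combining: Sv·kg = (m²·s⁻²) · kg = kg·m²·s⁻².
kg·m²·s⁻² is the base-SI form of the joule.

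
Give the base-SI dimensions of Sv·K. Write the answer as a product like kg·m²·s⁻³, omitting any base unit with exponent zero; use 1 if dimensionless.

m²·s⁻²·K

Sv = J/kg (equivalent dose = energy per mass),
    = m²·s⁻².
Combining: Sv·K = (m²·s⁻²) · K = m²·s⁻²·K.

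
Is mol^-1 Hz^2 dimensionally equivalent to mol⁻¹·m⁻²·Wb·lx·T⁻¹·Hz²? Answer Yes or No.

Left side:
  Hz = 1/s = s⁻¹ (frequency is cycles per second).
  So Hz² = s⁻².
  Combining: mol⁻¹·Hz² = mol⁻¹ · s⁻² = s⁻²·mol⁻¹.
Right side:
  Wb = V·s (flux: a volt is a weber per second),
      = kg·m²·s⁻²·A⁻¹.
  lx = lm/m² (illuminance = luminous flux per area),
      = m⁻²·cd.
  T = Wb/m² (flux density = flux per area),
      = kg·s⁻²·A⁻¹.
  So T⁻¹ = kg⁻¹·s²·A.
  Hz = 1/s = s⁻¹ (frequency is cycles per second).
  So Hz² = s⁻².
  Combining: mol⁻¹·m⁻²·Wb·lx·T⁻¹·Hz² = mol⁻¹ · m⁻² · (kg·m²·s⁻²·A⁻¹) · (m⁻²·cd) · (kg⁻¹·s²·A) · s⁻² = m⁻²·s⁻²·mol⁻¹·cd.
Left is s⁻²·mol⁻¹; right is m⁻²·s⁻²·mol⁻¹·cd — different.

No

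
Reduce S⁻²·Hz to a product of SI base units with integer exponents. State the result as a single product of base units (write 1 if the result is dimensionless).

kg²·m⁴·s⁻⁷·A⁻⁴

S = 1/Ω (conductance is reciprocal resistance),
    = kg⁻¹·m⁻²·s³·A².
So S⁻² = kg²·m⁴·s⁻⁶·A⁻⁴.
Hz = 1/s = s⁻¹ (frequency is cycles per second).
Combining: S⁻²·Hz = (kg²·m⁴·s⁻⁶·A⁻⁴) · s⁻¹ = kg²·m⁴·s⁻⁷·A⁻⁴.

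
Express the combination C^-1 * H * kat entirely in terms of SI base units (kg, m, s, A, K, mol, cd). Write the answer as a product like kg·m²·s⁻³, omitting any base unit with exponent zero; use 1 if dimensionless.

C = s·A.
So C⁻¹ = s⁻¹·A⁻¹.
H = kg·m²·s⁻²·A⁻².
kat = s⁻¹·mol.
Combining: C⁻¹·H·kat = (s⁻¹·A⁻¹) · (kg·m²·s⁻²·A⁻²) · (s⁻¹·mol) = kg·m²·s⁻⁴·A⁻³·mol.

kg·m²·s⁻⁴·A⁻³·mol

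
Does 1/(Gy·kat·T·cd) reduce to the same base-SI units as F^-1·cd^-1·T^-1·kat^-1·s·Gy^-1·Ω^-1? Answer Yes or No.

Left side:
  Gy = J/kg (absorbed dose = energy per mass),
      = m²·s⁻².
  So Gy⁻¹ = m⁻²·s².
  kat = mol/s = s⁻¹·mol (catalytic activity).
  So kat⁻¹ = s·mol⁻¹.
  T = Wb/m² (flux density = flux per area),
      = kg·s⁻²·A⁻¹.
  So T⁻¹ = kg⁻¹·s²·A.
  Combining: Gy⁻¹·kat⁻¹·T⁻¹·cd⁻¹ = (m⁻²·s²) · (s·mol⁻¹) · (kg⁻¹·s²·A) · cd⁻¹ = kg⁻¹·m⁻²·s⁵·A·mol⁻¹·cd⁻¹.
Right side:
  F = kg⁻¹·m⁻²·s⁴·A².
  So F⁻¹ = kg·m²·s⁻⁴·A⁻².
  T = kg·s⁻²·A⁻¹.
  So T⁻¹ = kg⁻¹·s²·A.
  kat = s⁻¹·mol.
  So kat⁻¹ = s·mol⁻¹.
  Gy = m²·s⁻².
  So Gy⁻¹ = m⁻²·s².
  Ω = kg·m²·s⁻³·A⁻².
  So Ω⁻¹ = kg⁻¹·m⁻²·s³·A².
  Combining: F⁻¹·cd⁻¹·T⁻¹·kat⁻¹·s·Gy⁻¹·Ω⁻¹ = (kg·m²·s⁻⁴·A⁻²) · cd⁻¹ · (kg⁻¹·s²·A) · (s·mol⁻¹) · s · (m⁻²·s²) · (kg⁻¹·m⁻²·s³·A²) = kg⁻¹·m⁻²·s⁵·A·mol⁻¹·cd⁻¹.
Both reduce to kg⁻¹·m⁻²·s⁵·A·mol⁻¹·cd⁻¹.

Yes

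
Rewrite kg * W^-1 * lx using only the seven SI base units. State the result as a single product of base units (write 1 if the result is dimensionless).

W = J/s (power = energy per time),
    = kg·m²·s⁻³.
So W⁻¹ = kg⁻¹·m⁻²·s³.
lx = lm/m² (illuminance = luminous flux per area),
    = m⁻²·cd.
Combining: kg·W⁻¹·lx = kg · (kg⁻¹·m⁻²·s³) · (m⁻²·cd) = m⁻⁴·s³·cd.

m⁻⁴·s³·cd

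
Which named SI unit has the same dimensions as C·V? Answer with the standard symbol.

C = A·s = s·A (charge = current × time).
V = W/A (potential = power per current),
    = kg·m²·s⁻³·A⁻¹.
Combining: C·V = (s·A) · (kg·m²·s⁻³·A⁻¹) = kg·m²·s⁻².
kg·m²·s⁻² is the base-SI form of the joule.

J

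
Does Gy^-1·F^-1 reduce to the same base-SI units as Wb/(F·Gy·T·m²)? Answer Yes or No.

Yes

Left side:
  Gy = J/kg (absorbed dose = energy per mass),
      = m²·s⁻².
  So Gy⁻¹ = m⁻²·s².
  F = C/V (capacitance = charge per voltage),
      = A·s/(kg·m²·s⁻³·A⁻¹) (substituting C and V),
      = kg⁻¹·m⁻²·s⁴·A².
  So F⁻¹ = kg·m²·s⁻⁴·A⁻².
  Combining: Gy⁻¹·F⁻¹ = (m⁻²·s²) · (kg·m²·s⁻⁴·A⁻²) = kg·s⁻²·A⁻².
Right side:
  F = C/V (capacitance = charge per voltage),
      = A·s/(kg·m²·s⁻³·A⁻¹) (substituting C and V),
      = kg⁻¹·m⁻²·s⁴·A².
  So F⁻¹ = kg·m²·s⁻⁴·A⁻².
  Wb = V·s (flux: a volt is a weber per second),
      = kg·m²·s⁻²·A⁻¹.
  Gy = J/kg (absorbed dose = energy per mass),
      = m²·s⁻².
  So Gy⁻¹ = m⁻²·s².
  T = Wb/m² (flux density = flux per area),
      = kg·s⁻²·A⁻¹.
  So T⁻¹ = kg⁻¹·s²·A.
  Combining: F⁻¹·Wb·Gy⁻¹·T⁻¹·m⁻² = (kg·m²·s⁻⁴·A⁻²) · (kg·m²·s⁻²·A⁻¹) · (m⁻²·s²) · (kg⁻¹·s²·A) · m⁻² = kg·s⁻²·A⁻².
Both reduce to kg·s⁻²·A⁻².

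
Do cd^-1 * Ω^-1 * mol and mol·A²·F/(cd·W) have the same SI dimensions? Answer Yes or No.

No

Left side:
  Ω = V/A (resistance = voltage per current),
      = kg·m²·s⁻³·A⁻².
  So Ω⁻¹ = kg⁻¹·m⁻²·s³·A².
  Combining: cd⁻¹·Ω⁻¹·mol = cd⁻¹ · (kg⁻¹·m⁻²·s³·A²) · mol = kg⁻¹·m⁻²·s³·A²·mol·cd⁻¹.
Right side:
  W = J/s (power = energy per time),
      = kg·m²·s⁻³.
  So W⁻¹ = kg⁻¹·m⁻²·s³.
  F = C/V (capacitance = charge per voltage),
      = A·s/(kg·m²·s⁻³·A⁻¹) (substituting C and V),
      = kg⁻¹·m⁻²·s⁴·A².
  Combining: mol·cd⁻¹·W⁻¹·A²·F = mol · cd⁻¹ · (kg⁻¹·m⁻²·s³) · A² · (kg⁻¹·m⁻²·s⁴·A²) = kg⁻²·m⁻⁴·s⁷·A⁴·mol·cd⁻¹.
Left is kg⁻¹·m⁻²·s³·A²·mol·cd⁻¹; right is kg⁻²·m⁻⁴·s⁷·A⁴·mol·cd⁻¹ — different.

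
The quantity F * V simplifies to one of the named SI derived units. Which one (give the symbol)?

F = C/V (capacitance = charge per voltage),
    = A·s/(kg·m²·s⁻³·A⁻¹) (substituting C and V),
    = kg⁻¹·m⁻²·s⁴·A².
V = W/A (potential = power per current),
    = kg·m²·s⁻³·A⁻¹.
Combining: F·V = (kg⁻¹·m⁻²·s⁴·A²) · (kg·m²·s⁻³·A⁻¹) = s·A.
s·A is the base-SI form of the coulomb.

C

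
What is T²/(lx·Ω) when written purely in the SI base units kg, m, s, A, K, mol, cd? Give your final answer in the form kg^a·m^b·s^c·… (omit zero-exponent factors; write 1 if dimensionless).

lx = lm/m² (illuminance = luminous flux per area),
    = m⁻²·cd.
So lx⁻¹ = m²·cd⁻¹.
Ω = V/A (resistance = voltage per current),
    = kg·m²·s⁻³·A⁻².
So Ω⁻¹ = kg⁻¹·m⁻²·s³·A².
T = Wb/m² (flux density = flux per area),
    = kg·s⁻²·A⁻¹.
So T² = kg²·s⁻⁴·A⁻².
Combining: lx⁻¹·Ω⁻¹·T² = (m²·cd⁻¹) · (kg⁻¹·m⁻²·s³·A²) · (kg²·s⁻⁴·A⁻²) = kg·s⁻¹·cd⁻¹.

kg·s⁻¹·cd⁻¹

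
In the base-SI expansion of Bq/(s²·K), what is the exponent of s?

Bq = 1/s = s⁻¹ (activity is decays per second).
Combining: s⁻²·Bq·K⁻¹ = s⁻² · s⁻¹ · K⁻¹ = s⁻³·K⁻¹.
The exponent of s is -3.

-3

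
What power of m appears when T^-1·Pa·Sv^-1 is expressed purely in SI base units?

T = Wb/m² (flux density = flux per area),
    = kg·s⁻²·A⁻¹.
So T⁻¹ = kg⁻¹·s²·A.
Pa = N/m² (pressure = force per area),
    = kg·m⁻¹·s⁻².
Sv = J/kg (equivalent dose = energy per mass),
    = m²·s⁻².
So Sv⁻¹ = m⁻²·s².
Combining: T⁻¹·Pa·Sv⁻¹ = (kg⁻¹·s²·A) · (kg·m⁻¹·s⁻²) · (m⁻²·s²) = m⁻³·s²·A.
The exponent of m is -3.

-3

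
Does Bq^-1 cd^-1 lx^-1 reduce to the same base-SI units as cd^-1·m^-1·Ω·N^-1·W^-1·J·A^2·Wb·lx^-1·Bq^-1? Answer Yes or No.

No

Left side:
  Bq = s⁻¹.
  So Bq⁻¹ = s.
  lx = m⁻²·cd.
  So lx⁻¹ = m²·cd⁻¹.
  Combining: Bq⁻¹·cd⁻¹·lx⁻¹ = s · cd⁻¹ · (m²·cd⁻¹) = m²·s·cd⁻².
Right side:
  Ω = kg·m²·s⁻³·A⁻².
  N = kg·m·s⁻².
  So N⁻¹ = kg⁻¹·m⁻¹·s².
  W = kg·m²·s⁻³.
  So W⁻¹ = kg⁻¹·m⁻²·s³.
  J = kg·m²·s⁻².
  Wb = kg·m²·s⁻²·A⁻¹.
  lx = m⁻²·cd.
  So lx⁻¹ = m²·cd⁻¹.
  Bq = s⁻¹.
  So Bq⁻¹ = s.
  Combining: cd⁻¹·m⁻¹·Ω·N⁻¹·W⁻¹·J·A²·Wb·lx⁻¹·Bq⁻¹ = cd⁻¹ · m⁻¹ · (kg·m²·s⁻³·A⁻²) · (kg⁻¹·m⁻¹·s²) · (kg⁻¹·m⁻²·s³) · (kg·m²·s⁻²) · A² · (kg·m²·s⁻²·A⁻¹) · (m²·cd⁻¹) · s = kg·m⁴·s⁻¹·A⁻¹·cd⁻².
Left is m²·s·cd⁻²; right is kg·m⁴·s⁻¹·A⁻¹·cd⁻² — different.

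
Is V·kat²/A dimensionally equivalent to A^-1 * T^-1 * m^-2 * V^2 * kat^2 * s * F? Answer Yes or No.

No

Left side:
  V = W/A (potential = power per current),
      = kg·m²·s⁻³·A⁻¹.
  kat = mol/s = s⁻¹·mol (catalytic activity).
  So kat² = s⁻²·mol².
  Combining: V·kat²·A⁻¹ = (kg·m²·s⁻³·A⁻¹) · (s⁻²·mol²) · A⁻¹ = kg·m²·s⁻⁵·A⁻²·mol².
Right side:
  T = kg·s⁻²·A⁻¹.
  So T⁻¹ = kg⁻¹·s²·A.
  V = kg·m²·s⁻³·A⁻¹.
  So V² = kg²·m⁴·s⁻⁶·A⁻².
  kat = s⁻¹·mol.
  So kat² = s⁻²·mol².
  F = kg⁻¹·m⁻²·s⁴·A².
  Combining: A⁻¹·T⁻¹·m⁻²·V²·kat²·s·F = A⁻¹ · (kg⁻¹·s²·A) · m⁻² · (kg²·m⁴·s⁻⁶·A⁻²) · (s⁻²·mol²) · s · (kg⁻¹·m⁻²·s⁴·A²) = s⁻¹·mol².
Left is kg·m²·s⁻⁵·A⁻²·mol²; right is s⁻¹·mol² — different.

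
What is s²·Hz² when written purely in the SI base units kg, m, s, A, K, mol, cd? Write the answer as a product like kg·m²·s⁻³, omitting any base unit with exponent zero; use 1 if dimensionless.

Hz = s⁻¹.
So Hz² = s⁻².
Combining: s²·Hz² = s² · s⁻² = 1.

1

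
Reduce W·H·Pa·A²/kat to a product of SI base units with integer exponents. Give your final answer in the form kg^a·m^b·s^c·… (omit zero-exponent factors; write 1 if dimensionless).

kg³·m³·s⁻⁶·mol⁻¹

kat = s⁻¹·mol.
So kat⁻¹ = s·mol⁻¹.
W = kg·m²·s⁻³.
H = kg·m²·s⁻²·A⁻².
Pa = kg·m⁻¹·s⁻².
Combining: kat⁻¹·W·H·Pa·A² = (s·mol⁻¹) · (kg·m²·s⁻³) · (kg·m²·s⁻²·A⁻²) · (kg·m⁻¹·s⁻²) · A² = kg³·m³·s⁻⁶·mol⁻¹.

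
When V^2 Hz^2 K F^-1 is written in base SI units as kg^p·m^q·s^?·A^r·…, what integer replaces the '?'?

-12

V = W/A (potential = power per current),
    = kg·m²·s⁻³·A⁻¹.
So V² = kg²·m⁴·s⁻⁶·A⁻².
Hz = 1/s = s⁻¹ (frequency is cycles per second).
So Hz² = s⁻².
F = C/V (capacitance = charge per voltage),
    = A·s/(kg·m²·s⁻³·A⁻¹) (substituting C and V),
    = kg⁻¹·m⁻²·s⁴·A².
So F⁻¹ = kg·m²·s⁻⁴·A⁻².
Combining: V²·Hz²·K·F⁻¹ = (kg²·m⁴·s⁻⁶·A⁻²) · s⁻² · K · (kg·m²·s⁻⁴·A⁻²) = kg³·m⁶·s⁻¹²·A⁻⁴·K.
The exponent of s is -12.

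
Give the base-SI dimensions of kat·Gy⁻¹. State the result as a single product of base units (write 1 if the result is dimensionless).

m⁻²·s·mol

kat = mol/s = s⁻¹·mol (catalytic activity).
Gy = J/kg (absorbed dose = energy per mass),
    = m²·s⁻².
So Gy⁻¹ = m⁻²·s².
Combining: kat·Gy⁻¹ = (s⁻¹·mol) · (m⁻²·s²) = m⁻²·s·mol.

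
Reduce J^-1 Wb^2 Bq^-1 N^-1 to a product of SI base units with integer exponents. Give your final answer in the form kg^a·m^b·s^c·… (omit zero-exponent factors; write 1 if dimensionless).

m·s·A⁻²

J = N·m (work = force × distance),
    = kg·m²·s⁻².
So J⁻¹ = kg⁻¹·m⁻²·s².
Wb = V·s (flux: a volt is a weber per second),
    = kg·m²·s⁻²·A⁻¹.
So Wb² = kg²·m⁴·s⁻⁴·A⁻².
Bq = 1/s = s⁻¹ (activity is decays per second).
So Bq⁻¹ = s.
N = kg·m/s² = kg·m·s⁻² (force = mass × acceleration).
So N⁻¹ = kg⁻¹·m⁻¹·s².
Combining: J⁻¹·Wb²·Bq⁻¹·N⁻¹ = (kg⁻¹·m⁻²·s²) · (kg²·m⁴·s⁻⁴·A⁻²) · s · (kg⁻¹·m⁻¹·s²) = m·s·A⁻².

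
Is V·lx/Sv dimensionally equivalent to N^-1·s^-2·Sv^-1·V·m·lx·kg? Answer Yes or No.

Left side:
  V = kg·m²·s⁻³·A⁻¹.
  lx = m⁻²·cd.
  Sv = m²·s⁻².
  So Sv⁻¹ = m⁻²·s².
  Combining: V·lx·Sv⁻¹ = (kg·m²·s⁻³·A⁻¹) · (m⁻²·cd) · (m⁻²·s²) = kg·m⁻²·s⁻¹·A⁻¹·cd.
Right side:
  N = kg·m/s² = kg·m·s⁻² (force = mass × acceleration).
  So N⁻¹ = kg⁻¹·m⁻¹·s².
  Sv = J/kg (equivalent dose = energy per mass),
      = m²·s⁻².
  So Sv⁻¹ = m⁻²·s².
  V = W/A (potential = power per current),
      = kg·m²·s⁻³·A⁻¹.
  lx = lm/m² (illuminance = luminous flux per area),
      = m⁻²·cd.
  Combining: N⁻¹·s⁻²·Sv⁻¹·V·m·lx·kg = (kg⁻¹·m⁻¹·s²) · s⁻² · (m⁻²·s²) · (kg·m²·s⁻³·A⁻¹) · m · (m⁻²·cd) · kg = kg·m⁻²·s⁻¹·A⁻¹·cd.
Both reduce to kg·m⁻²·s⁻¹·A⁻¹·cd.

Yes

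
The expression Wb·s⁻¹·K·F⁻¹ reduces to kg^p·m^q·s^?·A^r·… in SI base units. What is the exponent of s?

Wb = V·s (flux: a volt is a weber per second),
    = kg·m²·s⁻²·A⁻¹.
F = C/V (capacitance = charge per voltage),
    = A·s/(kg·m²·s⁻³·A⁻¹) (substituting C and V),
    = kg⁻¹·m⁻²·s⁴·A².
So F⁻¹ = kg·m²·s⁻⁴·A⁻².
Combining: Wb·s⁻¹·K·F⁻¹ = (kg·m²·s⁻²·A⁻¹) · s⁻¹ · K · (kg·m²·s⁻⁴·A⁻²) = kg²·m⁴·s⁻⁷·A⁻³·K.
The exponent of s is -7.

-7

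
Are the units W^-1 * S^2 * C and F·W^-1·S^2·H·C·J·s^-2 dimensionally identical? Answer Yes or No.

No

Left side:
  W = J/s (power = energy per time),
      = kg·m²·s⁻³.
  So W⁻¹ = kg⁻¹·m⁻²·s³.
  S = 1/Ω (conductance is reciprocal resistance),
      = kg⁻¹·m⁻²·s³·A².
  So S² = kg⁻²·m⁻⁴·s⁶·A⁴.
  C = A·s = s·A (charge = current × time).
  Combining: W⁻¹·S²·C = (kg⁻¹·m⁻²·s³) · (kg⁻²·m⁻⁴·s⁶·A⁴) · (s·A) = kg⁻³·m⁻⁶·s¹⁰·A⁵.
Right side:
  F = C/V (capacitance = charge per voltage),
      = A·s/(kg·m²·s⁻³·A⁻¹) (substituting C and V),
      = kg⁻¹·m⁻²·s⁴·A².
  W = J/s (power = energy per time),
      = kg·m²·s⁻³.
  So W⁻¹ = kg⁻¹·m⁻²·s³.
  S = 1/Ω (conductance is reciprocal resistance),
      = kg⁻¹·m⁻²·s³·A².
  So S² = kg⁻²·m⁻⁴·s⁶·A⁴.
  H = Wb/A (inductance = flux per current),
      = kg·m²·s⁻²·A⁻².
  C = A·s = s·A (charge = current × time).
  J = N·m (work = force × distance),
      = kg·m²·s⁻².
  Combining: F·W⁻¹·S²·H·C·J·s⁻² = (kg⁻¹·m⁻²·s⁴·A²) · (kg⁻¹·m⁻²·s³) · (kg⁻²·m⁻⁴·s⁶·A⁴) · (kg·m²·s⁻²·A⁻²) · (s·A) · (kg·m²·s⁻²) · s⁻² = kg⁻²·m⁻⁴·s⁸·A⁵.
Left is kg⁻³·m⁻⁶·s¹⁰·A⁵; right is kg⁻²·m⁻⁴·s⁸·A⁵ — different.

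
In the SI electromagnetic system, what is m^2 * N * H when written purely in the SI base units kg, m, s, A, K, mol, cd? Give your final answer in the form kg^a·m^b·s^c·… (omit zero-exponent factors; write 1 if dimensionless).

N = kg·m·s⁻².
H = kg·m²·s⁻²·A⁻².
Combining: m²·N·H = m² · (kg·m·s⁻²) · (kg·m²·s⁻²·A⁻²) = kg²·m⁵·s⁻⁴·A⁻².

kg²·m⁵·s⁻⁴·A⁻²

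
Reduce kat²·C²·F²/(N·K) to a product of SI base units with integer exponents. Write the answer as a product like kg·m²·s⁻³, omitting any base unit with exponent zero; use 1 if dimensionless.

kat = mol/s = s⁻¹·mol (catalytic activity).
So kat² = s⁻²·mol².
N = kg·m/s² = kg·m·s⁻² (force = mass × acceleration).
So N⁻¹ = kg⁻¹·m⁻¹·s².
C = A·s = s·A (charge = current × time).
So C² = s²·A².
F = C/V (capacitance = charge per voltage),
    = A·s/(kg·m²·s⁻³·A⁻¹) (substituting C and V),
    = kg⁻¹·m⁻²·s⁴·A².
So F² = kg⁻²·m⁻⁴·s⁸·A⁴.
Combining: kat²·N⁻¹·K⁻¹·C²·F² = (s⁻²·mol²) · (kg⁻¹·m⁻¹·s²) · K⁻¹ · (s²·A²) · (kg⁻²·m⁻⁴·s⁸·A⁴) = kg⁻³·m⁻⁵·s¹⁰·A⁶·K⁻¹·mol².

kg⁻³·m⁻⁵·s¹⁰·A⁶·K⁻¹·mol²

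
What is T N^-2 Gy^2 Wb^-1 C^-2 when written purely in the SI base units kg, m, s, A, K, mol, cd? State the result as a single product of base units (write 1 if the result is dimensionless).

kg⁻²·s⁻²·A⁻²

T = kg·s⁻²·A⁻¹.
N = kg·m·s⁻².
So N⁻² = kg⁻²·m⁻²·s⁴.
Gy = m²·s⁻².
So Gy² = m⁴·s⁻⁴.
Wb = kg·m²·s⁻²·A⁻¹.
So Wb⁻¹ = kg⁻¹·m⁻²·s²·A.
C = s·A.
So C⁻² = s⁻²·A⁻².
Combining: T·N⁻²·Gy²·Wb⁻¹·C⁻² = (kg·s⁻²·A⁻¹) · (kg⁻²·m⁻²·s⁴) · (m⁴·s⁻⁴) · (kg⁻¹·m⁻²·s²·A) · (s⁻²·A⁻²) = kg⁻²·s⁻²·A⁻².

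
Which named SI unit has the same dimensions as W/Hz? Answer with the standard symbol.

J

Hz = 1/s = s⁻¹ (frequency is cycles per second).
So Hz⁻¹ = s.
W = J/s (power = energy per time),
    = kg·m²·s⁻³.
Combining: Hz⁻¹·W = s · (kg·m²·s⁻³) = kg·m²·s⁻².
kg·m²·s⁻² is the base-SI form of the joule.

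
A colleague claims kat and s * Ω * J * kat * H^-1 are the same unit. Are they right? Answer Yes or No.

Left side:
  kat = mol/s = s⁻¹·mol (catalytic activity).
Right side:
  Ω = kg·m²·s⁻³·A⁻².
  J = kg·m²·s⁻².
  kat = s⁻¹·mol.
  H = kg·m²·s⁻²·A⁻².
  So H⁻¹ = kg⁻¹·m⁻²·s²·A².
  Combining: s·Ω·J·kat·H⁻¹ = s · (kg·m²·s⁻³·A⁻²) · (kg·m²·s⁻²) · (s⁻¹·mol) · (kg⁻¹·m⁻²·s²·A²) = kg·m²·s⁻³·mol.
Left is s⁻¹·mol; right is kg·m²·s⁻³·mol — different.

No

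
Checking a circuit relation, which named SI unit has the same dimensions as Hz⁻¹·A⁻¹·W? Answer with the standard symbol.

Hz = s⁻¹.
So Hz⁻¹ = s.
W = kg·m²·s⁻³.
Combining: Hz⁻¹·A⁻¹·W = s · A⁻¹ · (kg·m²·s⁻³) = kg·m²·s⁻²·A⁻¹.
kg·m²·s⁻²·A⁻¹ is the base-SI form of the weber.

Wb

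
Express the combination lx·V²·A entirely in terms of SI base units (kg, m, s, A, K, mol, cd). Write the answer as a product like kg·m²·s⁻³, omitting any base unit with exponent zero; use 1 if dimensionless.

lx = lm/m² (illuminance = luminous flux per area),
    = m⁻²·cd.
V = W/A (potential = power per current),
    = kg·m²·s⁻³·A⁻¹.
So V² = kg²·m⁴·s⁻⁶·A⁻².
Combining: lx·V²·A = (m⁻²·cd) · (kg²·m⁴·s⁻⁶·A⁻²) · A = kg²·m²·s⁻⁶·A⁻¹·cd.

kg²·m²·s⁻⁶·A⁻¹·cd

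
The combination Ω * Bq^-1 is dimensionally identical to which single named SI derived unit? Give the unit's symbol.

H

Ω = kg·m²·s⁻³·A⁻².
Bq = s⁻¹.
So Bq⁻¹ = s.
Combining: Ω·Bq⁻¹ = (kg·m²·s⁻³·A⁻²) · s = kg·m²·s⁻²·A⁻².
kg·m²·s⁻²·A⁻² is the base-SI form of the henry.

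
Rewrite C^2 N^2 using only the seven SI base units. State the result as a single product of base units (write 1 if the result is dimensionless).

C = A·s = s·A (charge = current × time).
So C² = s²·A².
N = kg·m/s² = kg·m·s⁻² (force = mass × acceleration).
So N² = kg²·m²·s⁻⁴.
Combining: C²·N² = (s²·A²) · (kg²·m²·s⁻⁴) = kg²·m²·s⁻²·A².

kg²·m²·s⁻²·A²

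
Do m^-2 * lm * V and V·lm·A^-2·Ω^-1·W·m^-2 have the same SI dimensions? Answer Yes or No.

Left side:
  lm = cd·sr = cd (luminous flux; sr is dimensionless).
  V = W/A (potential = power per current),
      = kg·m²·s⁻³·A⁻¹.
  Combining: m⁻²·lm·V = m⁻² · cd · (kg·m²·s⁻³·A⁻¹) = kg·s⁻³·A⁻¹·cd.
Right side:
  V = W/A (potential = power per current),
      = kg·m²·s⁻³·A⁻¹.
  lm = cd·sr = cd (luminous flux; sr is dimensionless).
  Ω = V/A (resistance = voltage per current),
      = kg·m²·s⁻³·A⁻².
  So Ω⁻¹ = kg⁻¹·m⁻²·s³·A².
  W = J/s (power = energy per time),
      = kg·m²·s⁻³.
  Combining: V·lm·A⁻²·Ω⁻¹·W·m⁻² = (kg·m²·s⁻³·A⁻¹) · cd · A⁻² · (kg⁻¹·m⁻²·s³·A²) · (kg·m²·s⁻³) · m⁻² = kg·s⁻³·A⁻¹·cd.
Both reduce to kg·s⁻³·A⁻¹·cd.

Yes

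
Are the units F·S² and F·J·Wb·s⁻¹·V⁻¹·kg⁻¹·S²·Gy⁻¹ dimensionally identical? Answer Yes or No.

Yes

Left side:
  F = C/V (capacitance = charge per voltage),
      = A·s/(kg·m²·s⁻³·A⁻¹) (substituting C and V),
      = kg⁻¹·m⁻²·s⁴·A².
  S = 1/Ω (conductance is reciprocal resistance),
      = kg⁻¹·m⁻²·s³·A².
  So S² = kg⁻²·m⁻⁴·s⁶·A⁴.
  Combining: F·S² = (kg⁻¹·m⁻²·s⁴·A²) · (kg⁻²·m⁻⁴·s⁶·A⁴) = kg⁻³·m⁻⁶·s¹⁰·A⁶.
Right side:
  F = kg⁻¹·m⁻²·s⁴·A².
  J = kg·m²·s⁻².
  Wb = kg·m²·s⁻²·A⁻¹.
  V = kg·m²·s⁻³·A⁻¹.
  So V⁻¹ = kg⁻¹·m⁻²·s³·A.
  S = kg⁻¹·m⁻²·s³·A².
  So S² = kg⁻²·m⁻⁴·s⁶·A⁴.
  Gy = m²·s⁻².
  So Gy⁻¹ = m⁻²·s².
  Combining: F·J·Wb·s⁻¹·V⁻¹·kg⁻¹·S²·Gy⁻¹ = (kg⁻¹·m⁻²·s⁴·A²) · (kg·m²·s⁻²) · (kg·m²·s⁻²·A⁻¹) · s⁻¹ · (kg⁻¹·m⁻²·s³·A) · kg⁻¹ · (kg⁻²·m⁻⁴·s⁶·A⁴) · (m⁻²·s²) = kg⁻³·m⁻⁶·s¹⁰·A⁶.
Both reduce to kg⁻³·m⁻⁶·s¹⁰·A⁶.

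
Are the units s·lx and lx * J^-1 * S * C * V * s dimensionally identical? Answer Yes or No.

No

Left side:
  lx = lm/m² (illuminance = luminous flux per area),
      = m⁻²·cd.
  Combining: s·lx = s · (m⁻²·cd) = m⁻²·s·cd.
Right side:
  lx = m⁻²·cd.
  J = kg·m²·s⁻².
  So J⁻¹ = kg⁻¹·m⁻²·s².
  S = kg⁻¹·m⁻²·s³·A².
  C = s·A.
  V = kg·m²·s⁻³·A⁻¹.
  Combining: lx·J⁻¹·S·C·V·s = (m⁻²·cd) · (kg⁻¹·m⁻²·s²) · (kg⁻¹·m⁻²·s³·A²) · (s·A) · (kg·m²·s⁻³·A⁻¹) · s = kg⁻¹·m⁻⁴·s⁴·A²·cd.
Left is m⁻²·s·cd; right is kg⁻¹·m⁻⁴·s⁴·A²·cd — different.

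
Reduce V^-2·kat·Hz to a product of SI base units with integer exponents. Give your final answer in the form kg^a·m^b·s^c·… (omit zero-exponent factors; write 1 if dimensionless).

kg⁻²·m⁻⁴·s⁴·A²·mol

V = kg·m²·s⁻³·A⁻¹.
So V⁻² = kg⁻²·m⁻⁴·s⁶·A².
kat = s⁻¹·mol.
Hz = s⁻¹.
Combining: V⁻²·kat·Hz = (kg⁻²·m⁻⁴·s⁶·A²) · (s⁻¹·mol) · s⁻¹ = kg⁻²·m⁻⁴·s⁴·A²·mol.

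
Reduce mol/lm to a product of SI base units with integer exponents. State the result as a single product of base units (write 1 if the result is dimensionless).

mol·cd⁻¹

lm = cd·sr = cd (luminous flux; sr is dimensionless).
So lm⁻¹ = cd⁻¹.
Combining: mol·lm⁻¹ = mol · cd⁻¹ = mol·cd⁻¹.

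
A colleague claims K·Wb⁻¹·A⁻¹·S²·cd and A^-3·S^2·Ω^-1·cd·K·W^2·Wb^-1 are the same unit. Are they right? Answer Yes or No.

No

Left side:
  Wb = V·s (flux: a volt is a weber per second),
      = kg·m²·s⁻²·A⁻¹.
  So Wb⁻¹ = kg⁻¹·m⁻²·s²·A.
  S = 1/Ω (conductance is reciprocal resistance),
      = kg⁻¹·m⁻²·s³·A².
  So S² = kg⁻²·m⁻⁴·s⁶·A⁴.
  Combining: K·Wb⁻¹·A⁻¹·S²·cd = K · (kg⁻¹·m⁻²·s²·A) · A⁻¹ · (kg⁻²·m⁻⁴·s⁶·A⁴) · cd = kg⁻³·m⁻⁶·s⁸·A⁴·K·cd.
Right side:
  S = 1/Ω (conductance is reciprocal resistance),
      = kg⁻¹·m⁻²·s³·A².
  So S² = kg⁻²·m⁻⁴·s⁶·A⁴.
  Ω = V/A (resistance = voltage per current),
      = kg·m²·s⁻³·A⁻².
  So Ω⁻¹ = kg⁻¹·m⁻²·s³·A².
  W = J/s (power = energy per time),
      = kg·m²·s⁻³.
  So W² = kg²·m⁴·s⁻⁶.
  Wb = V·s (flux: a volt is a weber per second),
      = kg·m²·s⁻²·A⁻¹.
  So Wb⁻¹ = kg⁻¹·m⁻²·s²·A.
  Combining: A⁻³·S²·Ω⁻¹·cd·K·W²·Wb⁻¹ = A⁻³ · (kg⁻²·m⁻⁴·s⁶·A⁴) · (kg⁻¹·m⁻²·s³·A²) · cd · K · (kg²·m⁴·s⁻⁶) · (kg⁻¹·m⁻²·s²·A) = kg⁻²·m⁻⁴·s⁵·A⁴·K·cd.
Left is kg⁻³·m⁻⁶·s⁸·A⁴·K·cd; right is kg⁻²·m⁻⁴·s⁵·A⁴·K·cd — different.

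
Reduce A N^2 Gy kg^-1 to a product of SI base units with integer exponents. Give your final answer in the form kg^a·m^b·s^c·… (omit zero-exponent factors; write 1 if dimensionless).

N = kg·m·s⁻².
So N² = kg²·m²·s⁻⁴.
Gy = m²·s⁻².
Combining: A·N²·Gy·kg⁻¹ = A · (kg²·m²·s⁻⁴) · (m²·s⁻²) · kg⁻¹ = kg·m⁴·s⁻⁶·A.

kg·m⁴·s⁻⁶·A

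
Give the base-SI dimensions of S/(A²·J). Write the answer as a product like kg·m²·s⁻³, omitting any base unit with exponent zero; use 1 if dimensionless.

kg⁻²·m⁻⁴·s⁵

S = kg⁻¹·m⁻²·s³·A².
J = kg·m²·s⁻².
So J⁻¹ = kg⁻¹·m⁻²·s².
Combining: A⁻²·S·J⁻¹ = A⁻² · (kg⁻¹·m⁻²·s³·A²) · (kg⁻¹·m⁻²·s²) = kg⁻²·m⁻⁴·s⁵.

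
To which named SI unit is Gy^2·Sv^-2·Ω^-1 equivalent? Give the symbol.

Gy = J/kg (absorbed dose = energy per mass),
    = m²·s⁻².
So Gy² = m⁴·s⁻⁴.
Sv = J/kg (equivalent dose = energy per mass),
    = m²·s⁻².
So Sv⁻² = m⁻⁴·s⁴.
Ω = V/A (resistance = voltage per current),
    = kg·m²·s⁻³·A⁻².
So Ω⁻¹ = kg⁻¹·m⁻²·s³·A².
Combining: Gy²·Sv⁻²·Ω⁻¹ = (m⁴·s⁻⁴) · (m⁻⁴·s⁴) · (kg⁻¹·m⁻²·s³·A²) = kg⁻¹·m⁻²·s³·A².
kg⁻¹·m⁻²·s³·A² is the base-SI form of the siemens.

S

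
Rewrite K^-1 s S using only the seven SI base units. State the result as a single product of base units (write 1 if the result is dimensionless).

kg⁻¹·m⁻²·s⁴·A²·K⁻¹

S = 1/Ω (conductance is reciprocal resistance),
    = kg⁻¹·m⁻²·s³·A².
Combining: K⁻¹·s·S = K⁻¹ · s · (kg⁻¹·m⁻²·s³·A²) = kg⁻¹·m⁻²·s⁴·A²·K⁻¹.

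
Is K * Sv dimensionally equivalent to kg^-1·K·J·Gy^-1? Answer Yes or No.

No

Left side:
  Sv = m²·s⁻².
  Combining: K·Sv = K · (m²·s⁻²) = m²·s⁻²·K.
Right side:
  J = N·m (work = force × distance),
      = kg·m²·s⁻².
  Gy = J/kg (absorbed dose = energy per mass),
      = m²·s⁻².
  So Gy⁻¹ = m⁻²·s².
  Combining: kg⁻¹·K·J·Gy⁻¹ = kg⁻¹ · K · (kg·m²·s⁻²) · (m⁻²·s²) = K.
Left is m²·s⁻²·K; right is K — different.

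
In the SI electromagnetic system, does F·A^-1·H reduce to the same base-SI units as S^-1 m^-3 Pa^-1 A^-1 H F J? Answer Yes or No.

Left side:
  F = kg⁻¹·m⁻²·s⁴·A².
  H = kg·m²·s⁻²·A⁻².
  Combining: F·A⁻¹·H = (kg⁻¹·m⁻²·s⁴·A²) · A⁻¹ · (kg·m²·s⁻²·A⁻²) = s²·A⁻¹.
Right side:
  S = kg⁻¹·m⁻²·s³·A².
  So S⁻¹ = kg·m²·s⁻³·A⁻².
  Pa = kg·m⁻¹·s⁻².
  So Pa⁻¹ = kg⁻¹·m·s².
  H = kg·m²·s⁻²·A⁻².
  F = kg⁻¹·m⁻²·s⁴·A².
  J = kg·m²·s⁻².
  Combining: S⁻¹·m⁻³·Pa⁻¹·A⁻¹·H·F·J = (kg·m²·s⁻³·A⁻²) · m⁻³ · (kg⁻¹·m·s²) · A⁻¹ · (kg·m²·s⁻²·A⁻²) · (kg⁻¹·m⁻²·s⁴·A²) · (kg·m²·s⁻²) = kg·m²·s⁻¹·A⁻³.
Left is s²·A⁻¹; right is kg·m²·s⁻¹·A⁻³ — different.

No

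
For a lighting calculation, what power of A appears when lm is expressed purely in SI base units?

lm = cd·sr = cd (luminous flux; sr is dimensionless).
The exponent of A is 0.

0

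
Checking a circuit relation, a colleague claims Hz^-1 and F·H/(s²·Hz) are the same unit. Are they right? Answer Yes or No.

Left side:
  Hz = s⁻¹.
  So Hz⁻¹ = s.
Right side:
  F = C/V (capacitance = charge per voltage),
      = A·s/(kg·m²·s⁻³·A⁻¹) (substituting C and V),
      = kg⁻¹·m⁻²·s⁴·A².
  Hz = 1/s = s⁻¹ (frequency is cycles per second).
  So Hz⁻¹ = s.
  H = Wb/A (inductance = flux per current),
      = kg·m²·s⁻²·A⁻².
  Combining: s⁻²·F·Hz⁻¹·H = s⁻² · (kg⁻¹·m⁻²·s⁴·A²) · s · (kg·m²·s⁻²·A⁻²) = s.
Both reduce to s.

Yes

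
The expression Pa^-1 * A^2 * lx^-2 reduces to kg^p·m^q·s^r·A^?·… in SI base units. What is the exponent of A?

Pa = kg·m⁻¹·s⁻².
So Pa⁻¹ = kg⁻¹·m·s².
lx = m⁻²·cd.
So lx⁻² = m⁴·cd⁻².
Combining: Pa⁻¹·A²·lx⁻² = (kg⁻¹·m·s²) · A² · (m⁴·cd⁻²) = kg⁻¹·m⁵·s²·A²·cd⁻².
The exponent of A is 2.

2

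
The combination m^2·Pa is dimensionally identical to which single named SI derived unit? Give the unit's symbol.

Pa = kg·m⁻¹·s⁻².
Combining: m²·Pa = m² · (kg·m⁻¹·s⁻²) = kg·m·s⁻².
kg·m·s⁻² is the base-SI form of the newton.

N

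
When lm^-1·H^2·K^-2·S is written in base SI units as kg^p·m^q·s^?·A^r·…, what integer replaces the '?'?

-1

lm = cd·sr = cd (luminous flux; sr is dimensionless).
So lm⁻¹ = cd⁻¹.
H = Wb/A (inductance = flux per current),
    = kg·m²·s⁻²·A⁻².
So H² = kg²·m⁴·s⁻⁴·A⁻⁴.
S = 1/Ω (conductance is reciprocal resistance),
    = kg⁻¹·m⁻²·s³·A².
Combining: lm⁻¹·H²·K⁻²·S = cd⁻¹ · (kg²·m⁴·s⁻⁴·A⁻⁴) · K⁻² · (kg⁻¹·m⁻²·s³·A²) = kg·m²·s⁻¹·A⁻²·K⁻²·cd⁻¹.
The exponent of s is -1.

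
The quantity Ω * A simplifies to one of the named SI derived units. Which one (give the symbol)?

V

Ω = kg·m²·s⁻³·A⁻².
Combining: Ω·A = (kg·m²·s⁻³·A⁻²) · A = kg·m²·s⁻³·A⁻¹.
kg·m²·s⁻³·A⁻¹ is the base-SI form of the volt.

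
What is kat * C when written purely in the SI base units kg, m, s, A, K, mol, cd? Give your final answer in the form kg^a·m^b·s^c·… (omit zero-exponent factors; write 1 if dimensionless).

A·mol

kat = mol/s = s⁻¹·mol (catalytic activity).
C = A·s = s·A (charge = current × time).
Combining: kat·C = (s⁻¹·mol) · (s·A) = A·mol.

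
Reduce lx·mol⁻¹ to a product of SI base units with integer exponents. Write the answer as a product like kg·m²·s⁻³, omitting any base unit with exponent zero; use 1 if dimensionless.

lx = lm/m² (illuminance = luminous flux per area),
    = m⁻²·cd.
Combining: lx·mol⁻¹ = (m⁻²·cd) · mol⁻¹ = m⁻²·mol⁻¹·cd.

m⁻²·mol⁻¹·cd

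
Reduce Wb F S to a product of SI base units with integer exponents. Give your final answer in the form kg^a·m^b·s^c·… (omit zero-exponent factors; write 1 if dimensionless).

Wb = V·s (flux: a volt is a weber per second),
    = kg·m²·s⁻²·A⁻¹.
F = C/V (capacitance = charge per voltage),
    = A·s/(kg·m²·s⁻³·A⁻¹) (substituting C and V),
    = kg⁻¹·m⁻²·s⁴·A².
S = 1/Ω (conductance is reciprocal resistance),
    = kg⁻¹·m⁻²·s³·A².
Combining: Wb·F·S = (kg·m²·s⁻²·A⁻¹) · (kg⁻¹·m⁻²·s⁴·A²) · (kg⁻¹·m⁻²·s³·A²) = kg⁻¹·m⁻²·s⁵·A³.

kg⁻¹·m⁻²·s⁵·A³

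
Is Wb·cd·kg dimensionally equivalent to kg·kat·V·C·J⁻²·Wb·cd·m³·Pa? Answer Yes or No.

Left side:
  Wb = V·s (flux: a volt is a weber per second),
      = kg·m²·s⁻²·A⁻¹.
  Combining: Wb·cd·kg = (kg·m²·s⁻²·A⁻¹) · cd · kg = kg²·m²·s⁻²·A⁻¹·cd.
Right side:
  kat = mol/s = s⁻¹·mol (catalytic activity).
  V = W/A (potential = power per current),
      = kg·m²·s⁻³·A⁻¹.
  C = A·s = s·A (charge = current × time).
  J = N·m (work = force × distance),
      = kg·m²·s⁻².
  So J⁻² = kg⁻²·m⁻⁴·s⁴.
  Wb = V·s (flux: a volt is a weber per second),
      = kg·m²·s⁻²·A⁻¹.
  Pa = N/m² (pressure = force per area),
      = kg·m⁻¹·s⁻².
  Combining: kg·kat·V·C·J⁻²·Wb·cd·m³·Pa = kg · (s⁻¹·mol) · (kg·m²·s⁻³·A⁻¹) · (s·A) · (kg⁻²·m⁻⁴·s⁴) · (kg·m²·s⁻²·A⁻¹) · cd · m³ · (kg·m⁻¹·s⁻²) = kg²·m²·s⁻³·A⁻¹·mol·cd.
Left is kg²·m²·s⁻²·A⁻¹·cd; right is kg²·m²·s⁻³·A⁻¹·mol·cd — different.

No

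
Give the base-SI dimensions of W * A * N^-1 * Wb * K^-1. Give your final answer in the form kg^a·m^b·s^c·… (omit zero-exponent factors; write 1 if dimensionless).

W = J/s (power = energy per time),
    = kg·m²·s⁻³.
N = kg·m/s² = kg·m·s⁻² (force = mass × acceleration).
So N⁻¹ = kg⁻¹·m⁻¹·s².
Wb = V·s (flux: a volt is a weber per second),
    = kg·m²·s⁻²·A⁻¹.
Combining: W·A·N⁻¹·Wb·K⁻¹ = (kg·m²·s⁻³) · A · (kg⁻¹·m⁻¹·s²) · (kg·m²·s⁻²·A⁻¹) · K⁻¹ = kg·m³·s⁻³·K⁻¹.

kg·m³·s⁻³·K⁻¹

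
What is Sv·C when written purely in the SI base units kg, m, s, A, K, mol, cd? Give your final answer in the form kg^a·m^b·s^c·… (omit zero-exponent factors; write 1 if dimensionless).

m²·s⁻¹·A

Sv = J/kg (equivalent dose = energy per mass),
    = m²·s⁻².
C = A·s = s·A (charge = current × time).
Combining: Sv·C = (m²·s⁻²) · (s·A) = m²·s⁻¹·A.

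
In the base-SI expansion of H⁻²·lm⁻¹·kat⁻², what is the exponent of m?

H = Wb/A (inductance = flux per current),
    = kg·m²·s⁻²·A⁻².
So H⁻² = kg⁻²·m⁻⁴·s⁴·A⁴.
lm = cd·sr = cd (luminous flux; sr is dimensionless).
So lm⁻¹ = cd⁻¹.
kat = mol/s = s⁻¹·mol (catalytic activity).
So kat⁻² = s²·mol⁻².
Combining: H⁻²·lm⁻¹·kat⁻² = (kg⁻²·m⁻⁴·s⁴·A⁴) · cd⁻¹ · (s²·mol⁻²) = kg⁻²·m⁻⁴·s⁶·A⁴·mol⁻²·cd⁻¹.
The exponent of m is -4.

-4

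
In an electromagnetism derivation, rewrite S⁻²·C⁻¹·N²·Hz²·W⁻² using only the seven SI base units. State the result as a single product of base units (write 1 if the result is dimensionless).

kg²·m²·s⁻⁷·A⁻⁵

S = 1/Ω (conductance is reciprocal resistance),
    = kg⁻¹·m⁻²·s³·A².
So S⁻² = kg²·m⁴·s⁻⁶·A⁻⁴.
C = A·s = s·A (charge = current × time).
So C⁻¹ = s⁻¹·A⁻¹.
N = kg·m/s² = kg·m·s⁻² (force = mass × acceleration).
So N² = kg²·m²·s⁻⁴.
Hz = 1/s = s⁻¹ (frequency is cycles per second).
So Hz² = s⁻².
W = J/s (power = energy per time),
    = kg·m²·s⁻³.
So W⁻² = kg⁻²·m⁻⁴·s⁶.
Combining: S⁻²·C⁻¹·N²·Hz²·W⁻² = (kg²·m⁴·s⁻⁶·A⁻⁴) · (s⁻¹·A⁻¹) · (kg²·m²·s⁻⁴) · s⁻² · (kg⁻²·m⁻⁴·s⁶) = kg²·m²·s⁻⁷·A⁻⁵.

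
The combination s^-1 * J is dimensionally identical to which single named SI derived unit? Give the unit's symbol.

W

J = N·m (work = force × distance),
    = kg·m²·s⁻².
Combining: s⁻¹·J = s⁻¹ · (kg·m²·s⁻²) = kg·m²·s⁻³.
kg·m²·s⁻³ is the base-SI form of the watt.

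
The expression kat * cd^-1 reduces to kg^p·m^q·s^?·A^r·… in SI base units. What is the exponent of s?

kat = mol/s = s⁻¹·mol (catalytic activity).
Combining: kat·cd⁻¹ = (s⁻¹·mol) · cd⁻¹ = s⁻¹·mol·cd⁻¹.
The exponent of s is -1.

-1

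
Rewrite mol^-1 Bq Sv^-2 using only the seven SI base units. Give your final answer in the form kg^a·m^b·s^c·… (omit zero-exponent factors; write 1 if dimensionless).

Bq = 1/s = s⁻¹ (activity is decays per second).
Sv = J/kg (equivalent dose = energy per mass),
    = m²·s⁻².
So Sv⁻² = m⁻⁴·s⁴.
Combining: mol⁻¹·Bq·Sv⁻² = mol⁻¹ · s⁻¹ · (m⁻⁴·s⁴) = m⁻⁴·s³·mol⁻¹.

m⁻⁴·s³·mol⁻¹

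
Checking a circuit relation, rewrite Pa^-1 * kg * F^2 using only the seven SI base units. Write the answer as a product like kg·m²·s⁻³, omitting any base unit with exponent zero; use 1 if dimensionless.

Pa = N/m² (pressure = force per area),
    = kg·m⁻¹·s⁻².
So Pa⁻¹ = kg⁻¹·m·s².
F = C/V (capacitance = charge per voltage),
    = A·s/(kg·m²·s⁻³·A⁻¹) (substituting C and V),
    = kg⁻¹·m⁻²·s⁴·A².
So F² = kg⁻²·m⁻⁴·s⁸·A⁴.
Combining: Pa⁻¹·kg·F² = (kg⁻¹·m·s²) · kg · (kg⁻²·m⁻⁴·s⁸·A⁴) = kg⁻²·m⁻³·s¹⁰·A⁴.

kg⁻²·m⁻³·s¹⁰·A⁴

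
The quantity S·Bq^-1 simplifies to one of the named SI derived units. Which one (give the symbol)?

F

S = kg⁻¹·m⁻²·s³·A².
Bq = s⁻¹.
So Bq⁻¹ = s.
Combining: S·Bq⁻¹ = (kg⁻¹·m⁻²·s³·A²) · s = kg⁻¹·m⁻²·s⁴·A².
kg⁻¹·m⁻²·s⁴·A² is the base-SI form of the farad.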